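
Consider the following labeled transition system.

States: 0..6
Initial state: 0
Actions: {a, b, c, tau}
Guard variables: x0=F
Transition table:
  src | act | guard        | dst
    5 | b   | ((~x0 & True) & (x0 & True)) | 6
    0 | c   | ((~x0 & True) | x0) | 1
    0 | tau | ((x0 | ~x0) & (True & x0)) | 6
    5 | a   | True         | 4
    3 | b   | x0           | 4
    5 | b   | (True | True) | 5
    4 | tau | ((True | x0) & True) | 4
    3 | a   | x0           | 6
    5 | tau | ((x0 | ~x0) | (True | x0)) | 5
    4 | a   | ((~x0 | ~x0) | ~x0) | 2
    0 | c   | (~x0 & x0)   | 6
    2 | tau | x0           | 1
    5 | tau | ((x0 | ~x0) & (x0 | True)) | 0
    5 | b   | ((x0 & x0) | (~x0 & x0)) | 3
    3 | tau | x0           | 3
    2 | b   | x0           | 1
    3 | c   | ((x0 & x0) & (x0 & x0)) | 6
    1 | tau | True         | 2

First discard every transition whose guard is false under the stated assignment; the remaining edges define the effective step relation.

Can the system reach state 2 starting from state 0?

Answer: REACHABLE

Analysis:
Guard filter leaves 8 enabled edge(s).
L0 = {0}
L1 = {1}  now seen {0,1}
L2 = {2}  now seen {0,1,2}
Reachable = {0,1,2}
Path to 2: c·tau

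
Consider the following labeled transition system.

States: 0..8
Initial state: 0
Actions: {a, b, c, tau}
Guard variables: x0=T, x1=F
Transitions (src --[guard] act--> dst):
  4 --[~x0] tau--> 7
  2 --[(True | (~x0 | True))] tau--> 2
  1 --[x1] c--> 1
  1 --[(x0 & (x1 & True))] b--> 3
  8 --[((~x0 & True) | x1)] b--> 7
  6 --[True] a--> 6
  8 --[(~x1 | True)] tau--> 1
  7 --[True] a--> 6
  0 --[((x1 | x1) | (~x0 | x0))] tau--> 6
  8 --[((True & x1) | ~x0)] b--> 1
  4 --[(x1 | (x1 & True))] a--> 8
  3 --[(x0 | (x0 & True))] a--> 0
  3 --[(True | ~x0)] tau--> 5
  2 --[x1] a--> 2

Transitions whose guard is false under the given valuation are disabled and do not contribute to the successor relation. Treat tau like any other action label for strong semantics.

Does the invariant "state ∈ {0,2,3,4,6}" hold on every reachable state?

Answer: INVARIANT HOLDS

Trace:
Safe = {0,2,3,4,6}
Reach set: {0,6}
  0: safe
  6: safe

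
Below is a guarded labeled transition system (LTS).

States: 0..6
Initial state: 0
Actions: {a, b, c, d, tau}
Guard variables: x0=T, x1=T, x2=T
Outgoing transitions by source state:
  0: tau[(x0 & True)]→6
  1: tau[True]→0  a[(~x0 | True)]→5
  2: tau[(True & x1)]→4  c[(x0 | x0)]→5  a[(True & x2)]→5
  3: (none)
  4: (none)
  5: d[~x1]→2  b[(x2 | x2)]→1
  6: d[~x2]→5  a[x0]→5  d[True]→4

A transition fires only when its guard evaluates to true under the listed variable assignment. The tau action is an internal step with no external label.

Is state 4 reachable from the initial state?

Answer: REACHABLE

Analysis:
Guard filter leaves 9 enabled edge(s).
L0 = {0}
L1 = {6}  cumulative {0,6}
L2 = {4,5}  cumulative {0,4,5,6}
L3 = {1}  cumulative {0,1,4,5,6}
R = {0,1,4,5,6}
trace reaching 4: tau·d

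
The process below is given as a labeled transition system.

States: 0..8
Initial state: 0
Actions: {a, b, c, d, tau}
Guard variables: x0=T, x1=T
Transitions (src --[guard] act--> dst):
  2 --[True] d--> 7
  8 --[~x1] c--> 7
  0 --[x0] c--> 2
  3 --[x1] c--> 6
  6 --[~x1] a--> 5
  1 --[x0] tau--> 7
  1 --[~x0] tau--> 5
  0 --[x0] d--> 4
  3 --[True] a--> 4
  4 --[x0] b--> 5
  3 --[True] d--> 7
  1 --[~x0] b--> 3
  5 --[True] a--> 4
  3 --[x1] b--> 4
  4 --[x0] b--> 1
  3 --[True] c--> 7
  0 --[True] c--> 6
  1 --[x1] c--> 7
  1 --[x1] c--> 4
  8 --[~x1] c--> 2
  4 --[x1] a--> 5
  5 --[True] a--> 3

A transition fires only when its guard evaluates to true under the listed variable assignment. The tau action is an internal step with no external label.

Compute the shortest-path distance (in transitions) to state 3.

Layered search for 3:
  Layer 0: {0}
  Layer 1: {2,4,6}
  Layer 2: {1,5,7}
  Layer 3: {3}
3 enters at depth 3; path d·a·a

Answer: 3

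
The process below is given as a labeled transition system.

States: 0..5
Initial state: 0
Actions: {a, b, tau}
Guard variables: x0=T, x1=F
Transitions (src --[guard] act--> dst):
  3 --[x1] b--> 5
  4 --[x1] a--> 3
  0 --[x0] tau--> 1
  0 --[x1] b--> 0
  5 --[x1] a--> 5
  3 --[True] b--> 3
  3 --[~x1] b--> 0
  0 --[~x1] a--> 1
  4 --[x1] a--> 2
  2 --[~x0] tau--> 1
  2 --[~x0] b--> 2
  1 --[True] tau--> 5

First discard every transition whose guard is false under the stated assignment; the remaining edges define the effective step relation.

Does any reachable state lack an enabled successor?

Answer: DEADLOCK at state 5

Working:
R = {0,1,5}
  0: a→1  tau→1  [2 exit(s)]
  1: tau→5  [1 exit(s)]
  5: ∅  [deadlock]
Path to 5: tau·tau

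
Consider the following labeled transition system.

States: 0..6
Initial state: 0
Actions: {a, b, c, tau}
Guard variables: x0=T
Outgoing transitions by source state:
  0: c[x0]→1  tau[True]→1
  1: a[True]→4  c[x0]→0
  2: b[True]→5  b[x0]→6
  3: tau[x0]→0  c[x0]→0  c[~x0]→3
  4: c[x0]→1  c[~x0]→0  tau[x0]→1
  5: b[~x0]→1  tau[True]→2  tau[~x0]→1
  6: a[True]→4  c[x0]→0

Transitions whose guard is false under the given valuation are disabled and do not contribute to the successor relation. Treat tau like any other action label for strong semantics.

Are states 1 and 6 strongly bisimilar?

Answer: BISIMILAR

Trace:
Compute ~ classes (split until stable):
  π0 = {{0,1,2,3,4,5,6}}
  π1 = {{0,3,4},{1,6},{2},{5}}
  π2 = {{0,4},{1,6},{2},{3},{5}}
Fixed point at round 3; 5 class(es).
1∈{1,6}, 6∈{1,6}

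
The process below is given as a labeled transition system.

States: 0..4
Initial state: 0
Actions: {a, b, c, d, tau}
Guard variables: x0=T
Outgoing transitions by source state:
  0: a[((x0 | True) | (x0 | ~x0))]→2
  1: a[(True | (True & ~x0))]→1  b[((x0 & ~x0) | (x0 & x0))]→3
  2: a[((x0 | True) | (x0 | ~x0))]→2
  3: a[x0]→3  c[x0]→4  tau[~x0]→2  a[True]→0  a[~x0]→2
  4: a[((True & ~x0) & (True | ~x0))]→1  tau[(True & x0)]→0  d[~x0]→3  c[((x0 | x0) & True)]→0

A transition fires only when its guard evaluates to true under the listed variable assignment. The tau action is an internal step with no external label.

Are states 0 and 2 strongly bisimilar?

Bisimulation quotient by refinement:
  π0 = {{0,1,2,3,4}}
  π1 = {{0,2},{1},{3},{4}}
Fixed point at round 2; 4 class(es).
class of 0: {0,2}; class of 2: {0,2}

Answer: BISIMILAR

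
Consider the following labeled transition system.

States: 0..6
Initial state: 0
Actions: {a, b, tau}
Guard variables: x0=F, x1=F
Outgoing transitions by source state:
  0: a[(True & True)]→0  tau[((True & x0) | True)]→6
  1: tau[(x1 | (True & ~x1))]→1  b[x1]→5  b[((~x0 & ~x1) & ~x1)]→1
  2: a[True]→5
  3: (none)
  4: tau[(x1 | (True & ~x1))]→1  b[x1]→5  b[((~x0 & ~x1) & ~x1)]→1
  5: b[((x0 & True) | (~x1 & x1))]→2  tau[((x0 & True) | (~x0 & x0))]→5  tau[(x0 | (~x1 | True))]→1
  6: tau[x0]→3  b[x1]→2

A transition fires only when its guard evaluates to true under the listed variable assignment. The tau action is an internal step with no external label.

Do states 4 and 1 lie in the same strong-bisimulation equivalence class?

Answer: BISIMILAR

Analysis:
Refine partition for ~:
  round 0: {{0,1,2,3,4,5,6}}
  round 1: {{0},{1,4},{2},{3,6},{5}}
5 equivalence class(es) (converged in 2)
class of 4: {1,4}; class of 1: {1,4}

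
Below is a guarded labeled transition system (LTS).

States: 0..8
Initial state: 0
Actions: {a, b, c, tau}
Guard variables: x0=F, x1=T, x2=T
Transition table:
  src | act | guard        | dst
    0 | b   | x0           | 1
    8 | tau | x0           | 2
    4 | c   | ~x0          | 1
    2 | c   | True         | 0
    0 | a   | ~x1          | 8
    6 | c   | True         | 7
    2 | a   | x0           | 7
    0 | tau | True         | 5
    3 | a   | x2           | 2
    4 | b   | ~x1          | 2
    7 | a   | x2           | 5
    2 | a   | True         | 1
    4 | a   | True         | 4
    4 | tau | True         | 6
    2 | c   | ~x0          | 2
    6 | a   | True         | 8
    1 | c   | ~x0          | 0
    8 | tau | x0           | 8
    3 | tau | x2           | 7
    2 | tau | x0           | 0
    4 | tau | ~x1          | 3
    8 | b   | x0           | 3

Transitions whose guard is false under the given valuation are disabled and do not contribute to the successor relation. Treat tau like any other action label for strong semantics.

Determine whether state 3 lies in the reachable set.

Answer: UNREACHABLE

Analysis:
Guard filter leaves 13 enabled edge(s).
Layer 0: {0}
Layer 1: {5}  now seen {0,5}
Reachable = {0,5}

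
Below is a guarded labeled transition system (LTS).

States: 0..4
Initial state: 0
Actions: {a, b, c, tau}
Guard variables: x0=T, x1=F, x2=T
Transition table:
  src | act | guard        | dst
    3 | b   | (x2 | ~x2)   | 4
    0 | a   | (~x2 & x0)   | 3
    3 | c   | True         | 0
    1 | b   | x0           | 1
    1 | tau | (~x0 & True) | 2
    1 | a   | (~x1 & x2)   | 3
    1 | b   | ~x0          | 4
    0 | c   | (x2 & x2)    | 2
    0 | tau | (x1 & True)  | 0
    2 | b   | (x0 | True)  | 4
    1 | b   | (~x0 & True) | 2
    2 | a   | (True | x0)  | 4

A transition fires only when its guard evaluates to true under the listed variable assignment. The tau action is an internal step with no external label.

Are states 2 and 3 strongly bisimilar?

Compute ~ classes (split until stable):
  P[0] = {{0,1,2,3,4}}
  P[1] = {{0},{1,2},{3},{4}}
  P[2] = {{0},{1},{2},{3},{4}}
Fixed point at round 3; 5 class(es).
[2]={2}  [3]={3}

Answer: NOT BISIMILAR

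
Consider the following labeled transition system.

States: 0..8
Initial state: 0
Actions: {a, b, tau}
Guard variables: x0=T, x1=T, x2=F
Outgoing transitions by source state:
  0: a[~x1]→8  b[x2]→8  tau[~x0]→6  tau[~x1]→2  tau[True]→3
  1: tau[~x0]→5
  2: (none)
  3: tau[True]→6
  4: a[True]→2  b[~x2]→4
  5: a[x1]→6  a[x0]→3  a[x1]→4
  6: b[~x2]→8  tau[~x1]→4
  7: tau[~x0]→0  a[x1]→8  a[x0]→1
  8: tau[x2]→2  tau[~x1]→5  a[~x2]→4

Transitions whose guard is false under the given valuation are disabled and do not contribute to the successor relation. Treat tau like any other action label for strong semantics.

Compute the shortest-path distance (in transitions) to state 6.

Answer: 2

Analysis:
Breadth-first toward 6:
  Layer 0: {0}
  Layer 1: {3}
  Layer 2: {6}
first hit 6 at d=2 via tau·tau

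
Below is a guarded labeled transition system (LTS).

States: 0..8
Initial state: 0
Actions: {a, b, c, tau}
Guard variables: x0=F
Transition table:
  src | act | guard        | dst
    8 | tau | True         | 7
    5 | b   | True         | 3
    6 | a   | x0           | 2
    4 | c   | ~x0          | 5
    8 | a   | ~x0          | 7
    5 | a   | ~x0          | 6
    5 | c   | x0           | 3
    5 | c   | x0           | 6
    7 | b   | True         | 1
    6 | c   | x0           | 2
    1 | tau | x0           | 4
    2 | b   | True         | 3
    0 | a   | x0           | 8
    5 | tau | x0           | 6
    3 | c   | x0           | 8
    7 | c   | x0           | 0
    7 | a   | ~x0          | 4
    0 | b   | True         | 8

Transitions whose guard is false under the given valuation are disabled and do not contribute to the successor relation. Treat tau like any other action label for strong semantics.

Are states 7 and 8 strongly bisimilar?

Answer: NOT BISIMILAR

Trace:
Bisimulation quotient by refinement:
  P[0] = {{0,1,2,3,4,5,6,7,8}}
  P[1] = {{0,2},{1,3,6},{4},{5,7},{8}}
  P[2] = {{0},{1,3,6},{2},{4},{5},{7},{8}}
Fixed point at round 3; 7 class(es).
[7]={7}  [8]={8}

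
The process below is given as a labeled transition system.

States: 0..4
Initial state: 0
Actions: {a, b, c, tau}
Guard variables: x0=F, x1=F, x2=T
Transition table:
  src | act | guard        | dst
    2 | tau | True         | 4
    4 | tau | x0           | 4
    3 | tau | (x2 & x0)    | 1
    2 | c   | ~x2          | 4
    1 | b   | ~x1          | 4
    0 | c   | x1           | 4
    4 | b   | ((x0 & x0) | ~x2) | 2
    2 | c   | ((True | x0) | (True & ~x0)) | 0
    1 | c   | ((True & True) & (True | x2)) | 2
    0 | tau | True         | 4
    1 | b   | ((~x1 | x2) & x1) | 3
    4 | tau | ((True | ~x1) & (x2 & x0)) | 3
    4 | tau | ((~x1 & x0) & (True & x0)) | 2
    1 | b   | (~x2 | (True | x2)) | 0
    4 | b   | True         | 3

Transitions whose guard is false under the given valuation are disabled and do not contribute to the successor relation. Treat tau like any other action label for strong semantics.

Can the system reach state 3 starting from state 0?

7 transition(s) survive guard evaluation.
L0 = {0}
L1 = {4}  now seen {0,4}
L2 = {3}  now seen {0,3,4}
Reach set: {0,3,4}
trace reaching 3: tau·b

Answer: REACHABLE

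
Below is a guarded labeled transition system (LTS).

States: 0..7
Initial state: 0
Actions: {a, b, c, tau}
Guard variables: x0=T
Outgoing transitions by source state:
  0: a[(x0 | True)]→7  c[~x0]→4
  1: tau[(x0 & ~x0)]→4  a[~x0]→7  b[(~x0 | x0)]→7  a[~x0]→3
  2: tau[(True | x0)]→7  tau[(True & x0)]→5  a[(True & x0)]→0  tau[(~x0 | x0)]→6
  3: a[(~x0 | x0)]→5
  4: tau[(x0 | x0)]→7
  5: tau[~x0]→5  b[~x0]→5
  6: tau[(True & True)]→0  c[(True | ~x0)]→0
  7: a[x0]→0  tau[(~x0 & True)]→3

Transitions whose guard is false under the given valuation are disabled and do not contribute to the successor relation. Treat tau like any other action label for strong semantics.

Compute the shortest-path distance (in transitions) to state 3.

Answer: UNREACHABLE

Working:
BFS to 3:
  depth 0: {0}
  depth 1: {7}
3 never appears.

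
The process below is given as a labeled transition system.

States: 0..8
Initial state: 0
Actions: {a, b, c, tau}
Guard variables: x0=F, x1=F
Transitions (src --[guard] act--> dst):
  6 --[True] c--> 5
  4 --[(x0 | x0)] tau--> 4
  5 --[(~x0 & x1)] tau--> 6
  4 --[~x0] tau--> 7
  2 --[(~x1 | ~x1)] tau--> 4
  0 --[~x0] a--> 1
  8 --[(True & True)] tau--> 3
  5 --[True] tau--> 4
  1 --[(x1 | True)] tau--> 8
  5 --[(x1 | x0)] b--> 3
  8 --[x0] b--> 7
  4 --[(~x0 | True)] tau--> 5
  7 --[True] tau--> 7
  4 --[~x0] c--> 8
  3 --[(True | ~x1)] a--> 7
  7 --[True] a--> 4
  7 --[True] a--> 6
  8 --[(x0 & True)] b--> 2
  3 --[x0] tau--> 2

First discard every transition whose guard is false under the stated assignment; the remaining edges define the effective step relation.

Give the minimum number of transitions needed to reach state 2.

Answer: UNREACHABLE

Trace:
BFS to 2:
  Layer 0: {0}
  Layer 1: {1}
  Layer 2: {8}
  Layer 3: {3}
  Layer 4: {7}
  Layer 5: {4,6}
  Layer 6: {5}
2 never appears.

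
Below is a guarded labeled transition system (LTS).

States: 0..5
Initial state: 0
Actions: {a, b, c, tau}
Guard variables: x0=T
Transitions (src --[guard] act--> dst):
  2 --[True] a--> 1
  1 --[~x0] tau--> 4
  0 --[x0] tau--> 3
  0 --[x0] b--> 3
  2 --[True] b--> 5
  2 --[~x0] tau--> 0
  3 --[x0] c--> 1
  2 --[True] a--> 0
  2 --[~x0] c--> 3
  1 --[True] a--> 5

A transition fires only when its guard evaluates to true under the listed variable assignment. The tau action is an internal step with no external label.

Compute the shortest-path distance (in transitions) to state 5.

Answer: 3

Trace:
BFS to 5:
  L0 = {0}
  L1 = {3}
  L2 = {1}
  L3 = {5}
first hit 5 at d=3 via b·c·a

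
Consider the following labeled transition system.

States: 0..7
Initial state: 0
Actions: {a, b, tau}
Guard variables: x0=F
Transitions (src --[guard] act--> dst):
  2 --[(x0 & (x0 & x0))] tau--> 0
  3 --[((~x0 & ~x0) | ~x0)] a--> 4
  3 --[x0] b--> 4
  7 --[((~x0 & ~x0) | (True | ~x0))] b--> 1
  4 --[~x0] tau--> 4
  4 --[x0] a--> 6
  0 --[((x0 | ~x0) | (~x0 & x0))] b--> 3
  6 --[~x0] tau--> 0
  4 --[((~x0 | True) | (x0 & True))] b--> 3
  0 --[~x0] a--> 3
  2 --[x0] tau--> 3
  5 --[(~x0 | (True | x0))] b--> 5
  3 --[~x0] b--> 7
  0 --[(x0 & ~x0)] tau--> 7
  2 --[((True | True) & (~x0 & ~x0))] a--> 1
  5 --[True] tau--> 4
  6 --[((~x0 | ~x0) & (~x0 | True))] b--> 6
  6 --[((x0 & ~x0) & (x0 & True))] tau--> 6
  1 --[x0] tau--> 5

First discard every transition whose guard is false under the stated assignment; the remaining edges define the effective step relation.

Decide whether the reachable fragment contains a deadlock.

Reachable = {0,1,3,4,7}
  0: a→3  b→3  [2 exit(s)]
  1: ∅  [deadlock]
  3: a→4  b→7  [2 exit(s)]
  4: b→3  tau→4  [2 exit(s)]
  7: b→1  [1 exit(s)]
witness 1: b·b·b

Answer: DEADLOCK at state 1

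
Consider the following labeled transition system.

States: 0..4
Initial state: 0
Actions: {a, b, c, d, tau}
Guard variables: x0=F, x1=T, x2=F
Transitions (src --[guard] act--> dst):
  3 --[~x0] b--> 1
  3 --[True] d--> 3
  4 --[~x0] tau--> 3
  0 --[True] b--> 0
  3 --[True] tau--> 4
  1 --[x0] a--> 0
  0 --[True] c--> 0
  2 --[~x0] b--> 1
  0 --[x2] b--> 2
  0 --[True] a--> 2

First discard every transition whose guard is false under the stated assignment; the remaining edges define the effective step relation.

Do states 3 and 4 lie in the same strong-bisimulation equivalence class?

Answer: NOT BISIMILAR

Working:
Refine partition for ~:
  round 0: {{0,1,2,3,4}}
  round 1: {{0},{1},{2},{3},{4}}
5 equivalence class(es) (converged in 2)
3∈{3}, 4∈{4}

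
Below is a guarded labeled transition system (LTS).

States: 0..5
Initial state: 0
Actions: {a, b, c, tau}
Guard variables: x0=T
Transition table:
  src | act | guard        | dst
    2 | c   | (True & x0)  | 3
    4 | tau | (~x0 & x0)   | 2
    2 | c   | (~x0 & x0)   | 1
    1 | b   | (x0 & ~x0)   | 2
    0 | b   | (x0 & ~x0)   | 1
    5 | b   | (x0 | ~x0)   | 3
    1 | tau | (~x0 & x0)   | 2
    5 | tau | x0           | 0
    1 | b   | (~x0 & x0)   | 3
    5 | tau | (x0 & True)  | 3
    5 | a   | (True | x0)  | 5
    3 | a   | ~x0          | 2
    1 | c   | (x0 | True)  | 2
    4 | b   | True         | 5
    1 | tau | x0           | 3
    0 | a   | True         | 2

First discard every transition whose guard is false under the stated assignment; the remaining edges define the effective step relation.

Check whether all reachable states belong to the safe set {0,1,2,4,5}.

Answer: INVARIANT VIOLATED at state 3

Trace:
Safe = {0,1,2,4,5}
Reachable = {0,2,3}
  0: safe
  2: safe
  3: VIOLATES
witness against invariant: a·c → 3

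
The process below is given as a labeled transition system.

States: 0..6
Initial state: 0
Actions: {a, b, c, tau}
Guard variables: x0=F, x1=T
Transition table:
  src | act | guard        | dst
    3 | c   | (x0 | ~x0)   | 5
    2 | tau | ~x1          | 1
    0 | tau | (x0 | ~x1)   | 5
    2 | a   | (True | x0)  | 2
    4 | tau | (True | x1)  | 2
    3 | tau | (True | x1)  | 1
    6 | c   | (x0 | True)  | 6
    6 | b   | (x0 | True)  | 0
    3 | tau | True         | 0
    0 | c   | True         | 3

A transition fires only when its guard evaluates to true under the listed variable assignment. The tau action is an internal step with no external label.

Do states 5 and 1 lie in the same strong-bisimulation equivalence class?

Answer: BISIMILAR

Analysis:
Refine partition for ~:
  P[0] = {{0,1,2,3,4,5,6}}
  P[1] = {{0},{1,5},{2},{3},{4},{6}}
Fixed point at round 2; 6 class(es).
5∈{1,5}, 1∈{1,5}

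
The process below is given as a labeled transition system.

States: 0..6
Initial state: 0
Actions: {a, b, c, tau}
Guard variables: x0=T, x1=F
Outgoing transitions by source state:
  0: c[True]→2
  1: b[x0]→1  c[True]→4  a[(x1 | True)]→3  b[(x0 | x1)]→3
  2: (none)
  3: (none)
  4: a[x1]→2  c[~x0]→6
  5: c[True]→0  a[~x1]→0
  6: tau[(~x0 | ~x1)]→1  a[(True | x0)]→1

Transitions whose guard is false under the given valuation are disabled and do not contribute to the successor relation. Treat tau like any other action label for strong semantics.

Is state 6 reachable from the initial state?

Answer: UNREACHABLE

Trace:
Guard filter leaves 9 enabled edge(s).
L0 = {0}
L1 = {2}  now seen {0,2}
R = {0,2}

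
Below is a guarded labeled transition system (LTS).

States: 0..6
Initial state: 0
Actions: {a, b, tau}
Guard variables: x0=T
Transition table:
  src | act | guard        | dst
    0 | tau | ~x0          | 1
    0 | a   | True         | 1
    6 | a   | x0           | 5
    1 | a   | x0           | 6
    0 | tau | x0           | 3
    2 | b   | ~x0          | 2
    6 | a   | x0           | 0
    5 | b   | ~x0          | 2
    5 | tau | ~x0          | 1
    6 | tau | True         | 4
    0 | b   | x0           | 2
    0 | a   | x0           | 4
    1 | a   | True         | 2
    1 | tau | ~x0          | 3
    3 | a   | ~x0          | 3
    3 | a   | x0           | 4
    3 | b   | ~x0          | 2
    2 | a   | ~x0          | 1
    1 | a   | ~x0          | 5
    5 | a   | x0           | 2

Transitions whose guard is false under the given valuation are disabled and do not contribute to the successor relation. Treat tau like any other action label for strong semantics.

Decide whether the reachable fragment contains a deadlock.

Answer: DEADLOCK at state 2

Trace:
Reachable = {0,1,2,3,4,5,6}
  0: a→1  a→4  b→2  tau→3  [4 out]
  1: a→2  a→6  [2 out]
  2: ∅  [no exit]
  3: a→4  [1 out]
  4: ∅  [no exit]
  5: a→2  [1 out]
  6: a→0  a→5  tau→4  [3 out]
witness 2: b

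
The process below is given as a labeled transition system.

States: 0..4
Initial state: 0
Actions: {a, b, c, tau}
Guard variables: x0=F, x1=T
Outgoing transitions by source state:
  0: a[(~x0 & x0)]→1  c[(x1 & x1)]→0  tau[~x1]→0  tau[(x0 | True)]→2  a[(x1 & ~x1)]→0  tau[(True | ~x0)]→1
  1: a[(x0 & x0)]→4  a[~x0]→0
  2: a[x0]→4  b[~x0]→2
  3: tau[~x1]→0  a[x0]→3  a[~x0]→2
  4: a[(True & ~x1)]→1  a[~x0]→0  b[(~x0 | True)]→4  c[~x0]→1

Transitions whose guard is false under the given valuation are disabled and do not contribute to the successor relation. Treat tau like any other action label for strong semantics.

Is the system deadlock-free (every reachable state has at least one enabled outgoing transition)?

Answer: DEADLOCK-FREE

Working:
R = {0,1,2}
  0: c→0  tau→1  tau→2  [deg 3]
  1: a→0  [deg 1]
  2: b→2  [deg 1]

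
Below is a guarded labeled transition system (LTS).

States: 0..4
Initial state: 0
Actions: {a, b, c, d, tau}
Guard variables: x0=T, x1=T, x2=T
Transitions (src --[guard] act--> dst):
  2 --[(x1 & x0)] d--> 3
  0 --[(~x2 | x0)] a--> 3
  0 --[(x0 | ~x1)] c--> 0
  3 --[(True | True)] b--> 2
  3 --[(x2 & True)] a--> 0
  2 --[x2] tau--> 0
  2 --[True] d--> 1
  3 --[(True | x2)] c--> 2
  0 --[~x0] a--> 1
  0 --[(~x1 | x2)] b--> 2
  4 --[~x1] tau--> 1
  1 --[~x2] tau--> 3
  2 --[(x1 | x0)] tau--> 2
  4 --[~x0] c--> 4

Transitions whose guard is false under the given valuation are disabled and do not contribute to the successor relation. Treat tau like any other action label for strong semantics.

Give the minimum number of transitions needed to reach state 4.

Answer: UNREACHABLE

Working:
BFS to 4:
  depth 0: {0}
  depth 1: {2,3}
  depth 2: {1}
4 never appears.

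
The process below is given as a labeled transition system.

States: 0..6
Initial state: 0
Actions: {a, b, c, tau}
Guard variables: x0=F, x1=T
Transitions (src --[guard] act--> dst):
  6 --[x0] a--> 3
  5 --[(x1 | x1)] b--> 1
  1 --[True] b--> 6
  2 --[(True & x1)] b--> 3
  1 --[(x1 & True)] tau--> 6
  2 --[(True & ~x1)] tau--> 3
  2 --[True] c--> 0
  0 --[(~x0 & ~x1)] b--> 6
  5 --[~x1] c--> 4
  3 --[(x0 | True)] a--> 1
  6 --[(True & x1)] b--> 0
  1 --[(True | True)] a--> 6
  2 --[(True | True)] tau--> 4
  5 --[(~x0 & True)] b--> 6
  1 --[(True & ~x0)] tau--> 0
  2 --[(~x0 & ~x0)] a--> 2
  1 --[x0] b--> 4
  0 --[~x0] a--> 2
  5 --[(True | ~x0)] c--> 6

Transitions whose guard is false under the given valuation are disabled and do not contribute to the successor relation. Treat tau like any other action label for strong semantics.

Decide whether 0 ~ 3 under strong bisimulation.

Answer: NOT BISIMILAR

Analysis:
Refine partition for ~:
  P[0] = {{0,1,2,3,4,5,6}}
  P[1] = {{0,3},{1},{2},{4},{5},{6}}
  P[2] = {{0},{1},{2},{3},{4},{5},{6}}
Fixed point at round 3; 7 class(es).
0∈{0}, 3∈{3}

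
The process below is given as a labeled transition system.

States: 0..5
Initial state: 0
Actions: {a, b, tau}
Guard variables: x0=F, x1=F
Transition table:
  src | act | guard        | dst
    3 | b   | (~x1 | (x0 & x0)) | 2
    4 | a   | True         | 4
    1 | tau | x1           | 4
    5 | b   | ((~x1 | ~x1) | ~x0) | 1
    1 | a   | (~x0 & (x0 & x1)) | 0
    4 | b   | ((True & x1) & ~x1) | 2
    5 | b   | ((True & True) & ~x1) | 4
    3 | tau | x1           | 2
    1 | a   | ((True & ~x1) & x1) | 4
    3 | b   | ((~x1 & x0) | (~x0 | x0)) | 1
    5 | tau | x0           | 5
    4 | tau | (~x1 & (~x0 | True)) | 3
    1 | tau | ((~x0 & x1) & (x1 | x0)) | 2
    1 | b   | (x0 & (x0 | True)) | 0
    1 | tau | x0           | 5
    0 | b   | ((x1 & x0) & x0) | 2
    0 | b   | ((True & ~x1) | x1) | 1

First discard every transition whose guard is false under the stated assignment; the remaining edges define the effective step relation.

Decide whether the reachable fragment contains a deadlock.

R = {0,1}
  0: b→1  [deg 1]
  1: ∅  [STUCK]
Path to 1: b

Answer: DEADLOCK at state 1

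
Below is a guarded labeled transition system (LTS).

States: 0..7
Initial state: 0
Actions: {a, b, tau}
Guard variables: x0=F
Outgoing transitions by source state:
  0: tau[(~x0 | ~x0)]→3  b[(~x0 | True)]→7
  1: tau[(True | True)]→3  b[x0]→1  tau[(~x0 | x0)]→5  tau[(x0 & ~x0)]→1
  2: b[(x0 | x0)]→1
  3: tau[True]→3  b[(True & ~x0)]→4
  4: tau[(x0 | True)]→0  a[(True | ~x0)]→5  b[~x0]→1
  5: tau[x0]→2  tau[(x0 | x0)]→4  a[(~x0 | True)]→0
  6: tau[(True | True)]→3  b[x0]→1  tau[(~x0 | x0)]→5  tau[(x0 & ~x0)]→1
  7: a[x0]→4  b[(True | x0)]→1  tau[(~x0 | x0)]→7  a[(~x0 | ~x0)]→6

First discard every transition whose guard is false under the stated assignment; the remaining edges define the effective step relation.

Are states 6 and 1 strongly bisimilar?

Compute ~ classes (split until stable):
  π0 = {{0,1,2,3,4,5,6,7}}
  π1 = {{0,3},{1,6},{2},{4,7},{5}}
  π2 = {{0,3},{1,6},{2},{4},{5},{7}}
  π3 = {{0},{1,6},{2},{3},{4},{5},{7}}
Fixed point at round 4; 7 class(es).
class of 6: {1,6}; class of 1: {1,6}

Answer: BISIMILAR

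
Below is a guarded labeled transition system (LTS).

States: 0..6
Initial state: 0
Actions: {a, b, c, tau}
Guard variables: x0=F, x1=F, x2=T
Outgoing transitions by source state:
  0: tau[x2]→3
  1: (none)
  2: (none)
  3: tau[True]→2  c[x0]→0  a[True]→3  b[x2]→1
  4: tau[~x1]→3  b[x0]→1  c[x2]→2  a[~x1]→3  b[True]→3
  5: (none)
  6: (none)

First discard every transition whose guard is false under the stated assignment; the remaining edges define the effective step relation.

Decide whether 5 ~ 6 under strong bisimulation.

Answer: BISIMILAR

Working:
Refine partition for ~:
  round 0: {{0,1,2,3,4,5,6}}
  round 1: {{0},{1,2,5,6},{3},{4}}
stable after 2 split(s): 4 block(s)
5∈{1,2,5,6}, 6∈{1,2,5,6}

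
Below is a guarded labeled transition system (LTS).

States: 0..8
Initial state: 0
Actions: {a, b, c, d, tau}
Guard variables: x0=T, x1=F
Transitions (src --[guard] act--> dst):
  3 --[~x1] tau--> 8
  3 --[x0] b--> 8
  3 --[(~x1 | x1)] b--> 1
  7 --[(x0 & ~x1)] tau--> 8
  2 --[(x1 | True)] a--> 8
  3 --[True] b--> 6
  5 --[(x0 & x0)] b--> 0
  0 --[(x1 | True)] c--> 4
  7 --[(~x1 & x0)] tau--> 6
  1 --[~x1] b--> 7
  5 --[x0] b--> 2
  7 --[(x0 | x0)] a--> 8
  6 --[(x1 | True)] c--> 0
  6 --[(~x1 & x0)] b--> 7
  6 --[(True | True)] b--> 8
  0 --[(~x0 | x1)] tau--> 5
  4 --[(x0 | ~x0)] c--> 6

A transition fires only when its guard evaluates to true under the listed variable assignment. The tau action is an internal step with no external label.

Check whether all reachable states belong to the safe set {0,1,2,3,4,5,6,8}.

Answer: INVARIANT VIOLATED at state 7

Trace:
Inv-set: {0,1,2,3,4,5,6,8}
Reachable = {0,4,6,7,8}
  0: ok
  4: ok
  6: ok
  7: ✗ unsafe
  8: ok
reach 7 via c·c·b — violates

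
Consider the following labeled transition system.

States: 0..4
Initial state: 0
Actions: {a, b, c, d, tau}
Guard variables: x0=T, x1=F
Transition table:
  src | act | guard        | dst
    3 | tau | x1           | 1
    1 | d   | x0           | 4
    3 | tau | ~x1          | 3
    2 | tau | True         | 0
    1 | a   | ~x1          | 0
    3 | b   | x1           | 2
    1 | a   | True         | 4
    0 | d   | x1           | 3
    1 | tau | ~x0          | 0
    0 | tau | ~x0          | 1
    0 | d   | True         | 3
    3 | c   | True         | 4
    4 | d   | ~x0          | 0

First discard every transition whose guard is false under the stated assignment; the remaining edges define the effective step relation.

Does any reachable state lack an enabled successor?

Reach set: {0,3,4}
  0: d→3  [1 out]
  3: c→4  tau→3  [2 out]
  4: ∅  [STUCK]
witness 4: d·c

Answer: DEADLOCK at state 4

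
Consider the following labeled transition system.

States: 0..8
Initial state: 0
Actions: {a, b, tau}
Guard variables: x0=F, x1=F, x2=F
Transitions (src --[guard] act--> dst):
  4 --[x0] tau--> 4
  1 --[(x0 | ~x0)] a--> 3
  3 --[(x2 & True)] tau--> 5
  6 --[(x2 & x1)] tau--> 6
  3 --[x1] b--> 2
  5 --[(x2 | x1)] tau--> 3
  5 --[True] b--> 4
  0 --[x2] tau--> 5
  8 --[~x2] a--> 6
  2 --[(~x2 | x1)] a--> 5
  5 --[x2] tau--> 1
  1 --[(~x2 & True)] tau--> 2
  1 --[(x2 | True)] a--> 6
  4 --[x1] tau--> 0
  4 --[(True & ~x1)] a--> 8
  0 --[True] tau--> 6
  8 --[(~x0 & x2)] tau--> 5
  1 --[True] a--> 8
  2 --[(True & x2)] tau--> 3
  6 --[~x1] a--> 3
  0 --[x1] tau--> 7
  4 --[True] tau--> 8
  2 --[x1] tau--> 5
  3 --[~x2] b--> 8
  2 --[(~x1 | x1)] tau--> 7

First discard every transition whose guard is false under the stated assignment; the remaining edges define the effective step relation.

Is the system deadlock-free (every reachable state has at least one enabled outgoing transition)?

Answer: DEADLOCK-FREE

Working:
Reachable = {0,3,6,8}
  0: tau→6  [1 exit(s)]
  3: b→8  [1 exit(s)]
  6: a→3  [1 exit(s)]
  8: a→6  [1 exit(s)]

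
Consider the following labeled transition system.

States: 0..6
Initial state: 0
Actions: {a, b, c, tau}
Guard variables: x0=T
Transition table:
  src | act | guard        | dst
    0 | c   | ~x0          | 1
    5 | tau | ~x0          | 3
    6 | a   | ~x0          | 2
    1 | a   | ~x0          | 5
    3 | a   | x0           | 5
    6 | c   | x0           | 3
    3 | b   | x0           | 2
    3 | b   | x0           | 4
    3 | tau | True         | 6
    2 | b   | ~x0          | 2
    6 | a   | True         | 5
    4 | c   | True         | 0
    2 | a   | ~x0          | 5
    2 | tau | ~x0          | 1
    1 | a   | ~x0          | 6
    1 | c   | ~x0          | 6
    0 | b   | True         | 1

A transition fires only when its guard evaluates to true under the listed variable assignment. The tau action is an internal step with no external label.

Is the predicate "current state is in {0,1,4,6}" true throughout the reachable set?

Allowed set {0,1,4,6}
R = {0,1}
  0: ✓
  1: ✓

Answer: INVARIANT HOLDS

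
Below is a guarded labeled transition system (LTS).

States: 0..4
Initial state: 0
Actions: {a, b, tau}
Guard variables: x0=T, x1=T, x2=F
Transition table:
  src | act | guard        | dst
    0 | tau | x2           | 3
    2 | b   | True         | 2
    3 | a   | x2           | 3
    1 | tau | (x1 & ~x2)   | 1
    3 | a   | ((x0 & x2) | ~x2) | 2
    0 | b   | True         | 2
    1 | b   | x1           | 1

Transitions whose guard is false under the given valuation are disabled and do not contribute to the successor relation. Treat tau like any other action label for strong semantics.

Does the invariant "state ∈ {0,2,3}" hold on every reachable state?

Safe = {0,2,3}
R = {0,2}
  0: safe
  2: safe

Answer: INVARIANT HOLDS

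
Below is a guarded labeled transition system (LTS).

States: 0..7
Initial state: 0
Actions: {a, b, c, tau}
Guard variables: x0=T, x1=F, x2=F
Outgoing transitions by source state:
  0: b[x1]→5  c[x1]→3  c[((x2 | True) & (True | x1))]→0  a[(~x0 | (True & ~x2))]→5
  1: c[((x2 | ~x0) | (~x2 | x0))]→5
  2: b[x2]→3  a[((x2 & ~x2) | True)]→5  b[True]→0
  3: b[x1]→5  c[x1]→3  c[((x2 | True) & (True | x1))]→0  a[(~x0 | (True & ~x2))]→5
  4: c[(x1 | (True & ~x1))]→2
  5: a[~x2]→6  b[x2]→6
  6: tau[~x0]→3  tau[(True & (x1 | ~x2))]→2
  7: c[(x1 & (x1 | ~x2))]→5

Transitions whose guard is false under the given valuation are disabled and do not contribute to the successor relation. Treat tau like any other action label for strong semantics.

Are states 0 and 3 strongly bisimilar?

Bisimulation quotient by refinement:
  round 0: {{0,1,2,3,4,5,6,7}}
  round 1: {{0,3},{1,4},{2},{5},{6},{7}}
  round 2: {{0,3},{1},{2},{4},{5},{6},{7}}
7 equivalence class(es) (converged in 3)
class of 0: {0,3}; class of 3: {0,3}

Answer: BISIMILAR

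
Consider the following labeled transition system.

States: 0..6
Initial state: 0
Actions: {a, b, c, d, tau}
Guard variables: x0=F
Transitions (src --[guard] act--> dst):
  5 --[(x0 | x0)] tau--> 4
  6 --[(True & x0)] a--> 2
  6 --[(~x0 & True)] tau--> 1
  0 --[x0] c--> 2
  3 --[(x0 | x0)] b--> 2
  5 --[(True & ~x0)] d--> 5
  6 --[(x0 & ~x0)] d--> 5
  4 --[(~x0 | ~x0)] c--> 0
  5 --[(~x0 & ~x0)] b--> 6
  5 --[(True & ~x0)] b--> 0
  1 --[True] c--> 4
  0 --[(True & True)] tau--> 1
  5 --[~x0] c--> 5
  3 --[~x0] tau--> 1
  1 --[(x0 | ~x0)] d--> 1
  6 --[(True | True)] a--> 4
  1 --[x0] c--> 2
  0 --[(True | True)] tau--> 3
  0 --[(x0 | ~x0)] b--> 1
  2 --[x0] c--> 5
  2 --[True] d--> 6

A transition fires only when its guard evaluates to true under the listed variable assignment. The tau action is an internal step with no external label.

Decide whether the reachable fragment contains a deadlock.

Answer: DEADLOCK-FREE

Working:
Reachable = {0,1,3,4}
  0: b→1  tau→1  tau→3  [3 out]
  1: c→4  d→1  [2 out]
  3: tau→1  [1 out]
  4: c→0  [1 out]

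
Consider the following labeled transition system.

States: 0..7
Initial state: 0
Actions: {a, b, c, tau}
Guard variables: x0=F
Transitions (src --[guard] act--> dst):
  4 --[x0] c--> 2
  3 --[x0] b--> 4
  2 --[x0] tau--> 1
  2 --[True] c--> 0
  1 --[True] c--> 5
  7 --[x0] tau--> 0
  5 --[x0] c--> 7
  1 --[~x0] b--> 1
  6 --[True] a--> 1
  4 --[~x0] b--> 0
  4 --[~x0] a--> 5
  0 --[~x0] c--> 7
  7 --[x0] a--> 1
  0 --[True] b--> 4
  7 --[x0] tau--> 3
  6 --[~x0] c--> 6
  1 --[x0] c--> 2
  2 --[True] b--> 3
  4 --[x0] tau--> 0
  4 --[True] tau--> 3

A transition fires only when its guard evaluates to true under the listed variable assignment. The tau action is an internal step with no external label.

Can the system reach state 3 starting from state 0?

Answer: REACHABLE

Working:
11 transition(s) survive guard evaluation.
L0 = {0}
L1 = {4,7}  cumulative {0,4,7}
L2 = {3,5}  cumulative {0,3,4,5,7}
Reach set: {0,3,4,5,7}
Path to 3: b·tau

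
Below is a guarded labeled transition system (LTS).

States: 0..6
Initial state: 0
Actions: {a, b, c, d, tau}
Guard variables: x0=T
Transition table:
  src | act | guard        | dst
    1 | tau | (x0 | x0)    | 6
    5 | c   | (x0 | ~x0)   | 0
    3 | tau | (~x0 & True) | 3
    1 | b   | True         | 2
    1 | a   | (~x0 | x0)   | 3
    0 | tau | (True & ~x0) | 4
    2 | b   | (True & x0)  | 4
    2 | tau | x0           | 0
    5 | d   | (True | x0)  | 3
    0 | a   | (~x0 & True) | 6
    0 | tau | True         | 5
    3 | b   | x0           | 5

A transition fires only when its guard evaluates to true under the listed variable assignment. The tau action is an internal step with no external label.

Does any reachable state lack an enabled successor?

Answer: DEADLOCK-FREE

Working:
Reachable = {0,3,5}
  0: tau→5  [deg 1]
  3: b→5  [deg 1]
  5: c→0  d→3  [deg 2]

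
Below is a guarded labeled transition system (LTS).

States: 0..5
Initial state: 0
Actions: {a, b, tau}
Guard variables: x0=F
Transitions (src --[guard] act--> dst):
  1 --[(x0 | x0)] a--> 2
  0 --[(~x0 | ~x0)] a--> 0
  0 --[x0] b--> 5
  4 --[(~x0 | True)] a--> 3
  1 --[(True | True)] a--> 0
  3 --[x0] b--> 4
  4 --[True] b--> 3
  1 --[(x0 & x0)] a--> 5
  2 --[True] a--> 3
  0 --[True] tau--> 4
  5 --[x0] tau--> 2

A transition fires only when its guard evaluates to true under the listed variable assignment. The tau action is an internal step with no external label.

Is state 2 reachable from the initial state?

Answer: UNREACHABLE

Working:
Guard filter leaves 6 enabled edge(s).
depth 0: {0}
depth 1: {4}  total {0,4}
depth 2: {3}  total {0,3,4}
R = {0,3,4}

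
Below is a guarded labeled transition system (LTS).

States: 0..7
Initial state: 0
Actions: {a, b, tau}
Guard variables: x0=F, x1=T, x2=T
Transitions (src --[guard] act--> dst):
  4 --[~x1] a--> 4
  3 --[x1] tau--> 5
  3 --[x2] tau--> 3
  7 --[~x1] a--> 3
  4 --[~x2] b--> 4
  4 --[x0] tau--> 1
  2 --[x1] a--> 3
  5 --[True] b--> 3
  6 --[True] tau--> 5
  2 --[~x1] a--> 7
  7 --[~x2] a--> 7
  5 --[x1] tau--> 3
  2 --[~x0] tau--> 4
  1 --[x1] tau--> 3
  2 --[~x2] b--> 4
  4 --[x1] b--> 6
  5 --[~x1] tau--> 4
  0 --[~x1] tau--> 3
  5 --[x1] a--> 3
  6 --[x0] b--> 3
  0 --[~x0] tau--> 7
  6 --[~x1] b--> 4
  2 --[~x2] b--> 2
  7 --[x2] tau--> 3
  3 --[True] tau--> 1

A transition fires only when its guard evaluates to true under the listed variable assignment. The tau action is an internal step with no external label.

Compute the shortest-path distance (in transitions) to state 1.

Breadth-first toward 1:
  L0 = {0}
  L1 = {7}
  L2 = {3}
  L3 = {1,5}
1 enters at depth 3; path tau·tau·tau

Answer: 3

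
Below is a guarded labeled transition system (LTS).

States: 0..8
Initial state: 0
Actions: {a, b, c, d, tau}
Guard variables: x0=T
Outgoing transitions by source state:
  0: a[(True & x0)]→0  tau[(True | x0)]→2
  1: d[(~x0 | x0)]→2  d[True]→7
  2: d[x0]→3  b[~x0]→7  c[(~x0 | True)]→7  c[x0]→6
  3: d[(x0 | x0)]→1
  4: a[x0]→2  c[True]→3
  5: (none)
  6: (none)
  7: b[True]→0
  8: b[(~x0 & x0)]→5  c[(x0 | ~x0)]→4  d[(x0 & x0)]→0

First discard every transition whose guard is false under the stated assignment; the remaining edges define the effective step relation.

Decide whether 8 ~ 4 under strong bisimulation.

Answer: NOT BISIMILAR

Working:
Refine partition for ~:
  round 0: {{0,1,2,3,4,5,6,7,8}}
  round 1: {{0},{1,3},{2,8},{4},{5,6},{7}}
  round 2: {{0},{1},{2},{3},{4},{5,6},{7},{8}}
stable after 3 split(s): 8 block(s)
[8]={8}  [4]={4}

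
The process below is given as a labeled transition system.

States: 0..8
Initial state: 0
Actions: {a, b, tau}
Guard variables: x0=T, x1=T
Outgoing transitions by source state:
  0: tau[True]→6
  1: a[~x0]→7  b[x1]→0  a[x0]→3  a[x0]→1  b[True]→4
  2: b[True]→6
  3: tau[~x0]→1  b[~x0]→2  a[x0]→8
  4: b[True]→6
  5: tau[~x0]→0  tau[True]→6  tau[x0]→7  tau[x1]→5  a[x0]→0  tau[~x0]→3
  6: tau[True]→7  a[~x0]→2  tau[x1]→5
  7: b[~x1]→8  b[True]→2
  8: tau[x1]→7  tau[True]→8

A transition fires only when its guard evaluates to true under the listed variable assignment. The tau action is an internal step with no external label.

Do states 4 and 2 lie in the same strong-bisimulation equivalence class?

Answer: BISIMILAR

Trace:
Bisimulation quotient by refinement:
  π0 = {{0,1,2,3,4,5,6,7,8}}
  π1 = {{0,6,8},{1},{2,4,7},{3},{5}}
  π2 = {{0},{1},{2,4},{3},{5},{6},{7},{8}}
8 equivalence class(es) (converged in 3)
[4]={2,4}  [2]={2,4}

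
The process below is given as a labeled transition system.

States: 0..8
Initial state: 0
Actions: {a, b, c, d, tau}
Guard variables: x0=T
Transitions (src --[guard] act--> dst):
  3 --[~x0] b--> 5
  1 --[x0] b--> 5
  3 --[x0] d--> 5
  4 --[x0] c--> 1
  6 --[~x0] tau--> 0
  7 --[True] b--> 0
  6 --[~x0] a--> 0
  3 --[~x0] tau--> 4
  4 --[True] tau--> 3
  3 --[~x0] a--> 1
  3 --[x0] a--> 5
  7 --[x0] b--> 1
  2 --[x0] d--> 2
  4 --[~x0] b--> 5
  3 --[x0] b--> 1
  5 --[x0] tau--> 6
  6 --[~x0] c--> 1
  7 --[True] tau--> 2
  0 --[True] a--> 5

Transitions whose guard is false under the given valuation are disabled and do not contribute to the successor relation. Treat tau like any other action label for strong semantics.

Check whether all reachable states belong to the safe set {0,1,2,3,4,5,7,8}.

Answer: INVARIANT VIOLATED at state 6

Trace:
Allowed set {0,1,2,3,4,5,7,8}
R = {0,5,6}
  0: ✓
  5: ✓
  6: ✗ unsafe
witness against invariant: a·tau → 6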